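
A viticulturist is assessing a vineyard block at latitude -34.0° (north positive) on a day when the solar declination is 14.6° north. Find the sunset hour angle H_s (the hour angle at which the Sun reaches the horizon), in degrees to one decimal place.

−tan φ tan δ = −(-0.6745)(0.2605) = 0.1757; H_s = arccos(0.1757) = 79.88°.

79.9°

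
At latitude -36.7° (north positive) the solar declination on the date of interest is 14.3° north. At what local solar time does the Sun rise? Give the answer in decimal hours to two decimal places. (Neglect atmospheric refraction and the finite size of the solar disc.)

The sunset hour angle satisfies cos H_s = −tan φ tan δ = 0.1900, giving H_s = 79.05°.
Sunrise is at 12 − H_s/15 = 12 − 5.270 = 6.730 h local solar time.

6.73 h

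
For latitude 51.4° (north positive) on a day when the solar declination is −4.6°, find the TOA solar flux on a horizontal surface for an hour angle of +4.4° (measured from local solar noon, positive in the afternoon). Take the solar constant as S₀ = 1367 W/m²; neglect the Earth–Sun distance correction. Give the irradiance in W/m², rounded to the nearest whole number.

762 W/m²

cos θ_z = sin φ sin δ + cos φ cos δ cos H = (0.7815)(-0.0802) + (0.6239)(0.9968)(0.9971) = 0.5574.
Top-of-atmosphere irradiance = S₀ cos θ_z = 1367 × 0.5574 = 761.97 W/m².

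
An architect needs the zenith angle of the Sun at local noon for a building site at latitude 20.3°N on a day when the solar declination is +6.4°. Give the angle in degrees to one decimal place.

At local solar noon the hour angle is zero, so the zenith angle is |φ − δ| = |20.3° − (6.4°)| = 13.9°.

13.9°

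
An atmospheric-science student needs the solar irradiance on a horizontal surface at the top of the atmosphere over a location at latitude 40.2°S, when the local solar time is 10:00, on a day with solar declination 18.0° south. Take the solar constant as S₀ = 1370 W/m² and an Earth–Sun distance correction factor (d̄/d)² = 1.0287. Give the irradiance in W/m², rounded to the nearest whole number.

Hour angle H = 15° × (10 − 12) = -30.00°.
cos θ_z = sin(-40.2°) sin(-18.0°) + cos(-40.2°) cos(-18.0°) cos(-30.00°) = 0.1995 + 0.6291 = 0.8286.
Top-of-atmosphere irradiance = S₀ (d̄/d)² cos θ_z = 1370 × 1.0287 × 0.8286 = 1167.76 W/m².

1168 W/m²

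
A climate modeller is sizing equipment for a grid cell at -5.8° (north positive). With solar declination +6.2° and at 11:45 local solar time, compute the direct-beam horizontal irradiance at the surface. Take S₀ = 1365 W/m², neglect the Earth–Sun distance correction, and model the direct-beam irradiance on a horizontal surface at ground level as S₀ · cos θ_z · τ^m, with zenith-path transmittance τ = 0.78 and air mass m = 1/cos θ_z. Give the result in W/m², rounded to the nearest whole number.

Hour angle H = 15° × (11.75 − 12) = -3.75°.
With φ = -5.8°, δ = 6.2°, H = -3.75°: sin φ sin δ = -0.0109, cos φ cos δ cos H = 0.9869, so cos θ_z = 0.9760.
Air mass m = 1/cos θ_z = 1/0.9760 = 1.025; τ^m = 0.78^1.025 = 0.7752.
Surface direct beam = 1365 × 0.9760 × 0.7752 = 1032.75 W/m².

1033 W/m²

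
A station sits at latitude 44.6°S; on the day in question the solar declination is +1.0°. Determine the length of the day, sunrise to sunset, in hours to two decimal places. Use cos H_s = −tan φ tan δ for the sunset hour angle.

The sunset hour angle satisfies cos H_s = −tan φ tan δ = 0.0172, giving H_s = 89.01°.
Day length = 2 H_s / 15° h⁻¹ = 178.02° / 15 = 11.868 h.

11.87 hours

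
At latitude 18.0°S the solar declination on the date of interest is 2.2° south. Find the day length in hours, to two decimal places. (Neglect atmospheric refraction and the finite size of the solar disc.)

12.10 hours

−tan φ tan δ = −(-0.3249)(-0.0384) = -0.0125; H_s = arccos(-0.0125) = 90.72°.
Day length = 2 H_s / 15° h⁻¹ = 181.44° / 15 = 12.096 h.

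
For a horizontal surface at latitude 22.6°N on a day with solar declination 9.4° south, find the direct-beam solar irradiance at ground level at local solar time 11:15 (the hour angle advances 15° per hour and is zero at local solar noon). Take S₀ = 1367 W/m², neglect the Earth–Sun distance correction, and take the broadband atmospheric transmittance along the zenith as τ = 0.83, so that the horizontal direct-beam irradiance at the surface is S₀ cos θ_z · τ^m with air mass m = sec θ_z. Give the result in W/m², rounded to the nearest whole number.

907 W/m²

Hour angle H = 15° × (11.25 − 12) = -11.25°.
cos θ_z = sin(22.6°) sin(-9.4°) + cos(22.6°) cos(-9.4°) cos(-11.25°) = -0.0628 + 0.8933 = 0.8305.
Air mass m = 1/cos θ_z = 1/0.8305 = 1.204; τ^m = 0.83^1.204 = 0.7990.
Surface direct beam = 1367 × 0.8305 × 0.7990 = 907.10 W/m².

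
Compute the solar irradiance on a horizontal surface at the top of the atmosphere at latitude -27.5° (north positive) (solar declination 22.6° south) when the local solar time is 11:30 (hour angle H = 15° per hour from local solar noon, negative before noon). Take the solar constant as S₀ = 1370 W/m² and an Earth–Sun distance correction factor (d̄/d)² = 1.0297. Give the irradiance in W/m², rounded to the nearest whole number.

Hour angle H = 15° × (11.5 − 12) = -7.50°.
With φ = -27.5°, δ = -22.6°, H = -7.50°: sin φ sin δ = 0.1774, cos φ cos δ cos H = 0.8119, so cos θ_z = 0.9893.
Top-of-atmosphere irradiance = S₀ (d̄/d)² cos θ_z = 1370 × 1.0297 × 0.9893 = 1395.59 W/m².

1396 W/m²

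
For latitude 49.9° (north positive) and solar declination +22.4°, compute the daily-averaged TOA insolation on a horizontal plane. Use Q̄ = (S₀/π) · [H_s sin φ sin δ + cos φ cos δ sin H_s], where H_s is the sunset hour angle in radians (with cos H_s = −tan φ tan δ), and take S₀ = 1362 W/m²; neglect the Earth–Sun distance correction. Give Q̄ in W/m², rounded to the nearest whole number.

The sunset hour angle satisfies cos H_s = −tan φ tan δ = -0.4895, giving H_s = 119.31°. In radians, H_s = 2.0824.
H_s sin φ sin δ = 2.0824 × 0.7649 × 0.3811 = 0.6070.
cos φ cos δ sin H_s = 0.6441 × 0.9245 × 0.8720 = 0.5193.
Q̄ = (1362/π) × (0.6070 + 0.5193) = 433.54 × 1.1263 = 488.30 W/m².

488 W/m²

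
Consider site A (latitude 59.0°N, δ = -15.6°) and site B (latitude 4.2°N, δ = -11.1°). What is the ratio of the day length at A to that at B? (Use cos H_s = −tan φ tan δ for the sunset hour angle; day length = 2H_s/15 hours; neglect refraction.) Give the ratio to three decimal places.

A: H_s = arccos(−tan 59.0° · tan -15.6°) = 62.31°, so 2H_s/15 = 8.3080 h.
B: H_s = arccos(−tan 4.2° · tan -11.1°) = 89.17°, so 2H_s/15 = 11.8893 h.
Ratio A/B = 8.3080 / 11.8893 = 0.6988.

0.699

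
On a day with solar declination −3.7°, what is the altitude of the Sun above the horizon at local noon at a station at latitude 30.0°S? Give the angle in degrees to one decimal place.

63.7°

At local solar noon the hour angle is zero, so the elevation is 90° − |φ − δ| = 90° − |-30.0° − (-3.7°)| = 90° − 26.3° = 63.7°.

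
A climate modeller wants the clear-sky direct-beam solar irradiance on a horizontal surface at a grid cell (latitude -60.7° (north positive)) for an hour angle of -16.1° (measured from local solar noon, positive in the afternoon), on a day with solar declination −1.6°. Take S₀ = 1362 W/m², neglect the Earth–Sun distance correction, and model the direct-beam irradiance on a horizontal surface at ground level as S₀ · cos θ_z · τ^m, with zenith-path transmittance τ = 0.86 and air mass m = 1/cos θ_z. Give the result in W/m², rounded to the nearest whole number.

With φ = -60.7°, δ = -1.6°, H = -16.10°: sin φ sin δ = 0.0243, cos φ cos δ cos H = 0.4700, so cos θ_z = 0.4943.
Air mass m = 1/cos θ_z = 1/0.4943 = 2.023; τ^m = 0.86^2.023 = 0.7370.
Surface direct beam = 1362 × 0.4943 × 0.7370 = 496.18 W/m².

496 W/m²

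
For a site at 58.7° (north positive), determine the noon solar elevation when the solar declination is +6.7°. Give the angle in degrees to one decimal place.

38.0°

At local solar noon the hour angle is zero, so the elevation is 90° − |φ − δ| = 90° − |58.7° − (6.7°)| = 90° − 52.0° = 38.0°.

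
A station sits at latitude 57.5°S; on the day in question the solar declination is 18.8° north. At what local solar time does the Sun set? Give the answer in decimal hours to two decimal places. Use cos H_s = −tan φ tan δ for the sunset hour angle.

15.85 h

−tan φ tan δ = −(-1.5697)(0.3404) = 0.5343; H_s = arccos(0.5343) = 57.70°.
Sunset is at 12 + H_s/15 = 12 + 3.847 = 15.847 h local solar time.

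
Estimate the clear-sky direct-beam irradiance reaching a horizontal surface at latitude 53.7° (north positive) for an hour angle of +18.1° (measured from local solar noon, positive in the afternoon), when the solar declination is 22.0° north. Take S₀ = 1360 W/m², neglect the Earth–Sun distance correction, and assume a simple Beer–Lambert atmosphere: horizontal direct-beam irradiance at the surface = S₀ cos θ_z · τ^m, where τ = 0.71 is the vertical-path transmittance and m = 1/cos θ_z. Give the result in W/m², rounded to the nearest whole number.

cos θ_z = sin(53.7°) sin(22.0°) + cos(53.7°) cos(22.0°) cos(18.10°) = 0.3019 + 0.5217 = 0.8236.
Air mass m = 1/cos θ_z = 1/0.8236 = 1.214; τ^m = 0.71^1.214 = 0.6598.
Surface direct beam = 1360 × 0.8236 × 0.6598 = 739.04 W/m².

739 W/m²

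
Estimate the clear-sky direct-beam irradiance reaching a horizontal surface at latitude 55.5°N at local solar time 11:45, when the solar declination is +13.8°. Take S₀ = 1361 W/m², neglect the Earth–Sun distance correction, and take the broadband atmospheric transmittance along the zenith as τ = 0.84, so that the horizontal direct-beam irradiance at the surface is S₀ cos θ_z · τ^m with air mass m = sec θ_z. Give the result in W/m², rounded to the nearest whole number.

803 W/m²

Hour angle H = 15° × (11.75 − 12) = -3.75°.
cos θ_z = sin φ sin δ + cos φ cos δ cos H = (0.8241)(0.2385) + (0.5664)(0.9711)(0.9979) = 0.7454.
Air mass m = 1/cos θ_z = 1/0.7454 = 1.342; τ^m = 0.84^1.342 = 0.7914.
Surface direct beam = 1361 × 0.7454 × 0.7914 = 802.87 W/m².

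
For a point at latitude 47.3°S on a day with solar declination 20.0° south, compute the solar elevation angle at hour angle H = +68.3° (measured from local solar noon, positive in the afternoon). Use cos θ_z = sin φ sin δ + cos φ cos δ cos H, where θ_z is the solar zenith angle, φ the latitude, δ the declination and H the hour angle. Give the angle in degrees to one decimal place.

29.1°

With φ = -47.3°, δ = -20.0°, H = 68.30°: sin φ sin δ = 0.2514, cos φ cos δ cos H = 0.2356, so cos θ_z = 0.4870.
θ_z = arccos(0.4870) = 60.86°, so the elevation is 90° − 60.86° = 29.14°.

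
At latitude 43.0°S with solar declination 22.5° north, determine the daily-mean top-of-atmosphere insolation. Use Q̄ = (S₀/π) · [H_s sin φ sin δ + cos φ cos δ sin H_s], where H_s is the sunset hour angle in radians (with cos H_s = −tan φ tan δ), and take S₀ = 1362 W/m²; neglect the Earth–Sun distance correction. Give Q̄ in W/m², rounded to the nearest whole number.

−tan φ tan δ = −(-0.9325)(0.4142) = 0.3862; H_s = arccos(0.3862) = 67.28°. In radians, H_s = 1.1743.
H_s sin φ sin δ = 1.1743 × -0.6820 × 0.3827 = -0.3065.
cos φ cos δ sin H_s = 0.7314 × 0.9239 × 0.9224 = 0.6233.
Q̄ = (1362/π) × (-0.3065 + 0.6233) = 433.54 × 0.3168 = 137.35 W/m².

137 W/m²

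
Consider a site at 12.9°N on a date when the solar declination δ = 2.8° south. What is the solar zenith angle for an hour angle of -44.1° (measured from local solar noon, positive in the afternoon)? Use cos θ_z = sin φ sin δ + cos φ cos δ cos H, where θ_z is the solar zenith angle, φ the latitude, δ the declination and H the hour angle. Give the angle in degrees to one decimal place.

46.5°

cos θ_z = sin φ sin δ + cos φ cos δ cos H = (0.2233)(-0.0488) + (0.9748)(0.9988)(0.7181) = 0.6883.
θ_z = arccos(0.6883) = 46.50°.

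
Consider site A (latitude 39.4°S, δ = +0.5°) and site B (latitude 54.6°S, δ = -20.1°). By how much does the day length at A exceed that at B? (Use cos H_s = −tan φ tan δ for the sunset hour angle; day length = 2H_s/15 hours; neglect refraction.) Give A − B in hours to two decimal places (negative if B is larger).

A: H_s = arccos(−tan -39.4° · tan 0.5°) = 89.59°, so 2H_s/15 = 11.9453 h.
B: H_s = arccos(−tan -54.6° · tan -20.1°) = 120.99°, so 2H_s/15 = 16.1320 h.
A − B = 11.9453 − 16.1320 = -4.1867 h.

-4.19 h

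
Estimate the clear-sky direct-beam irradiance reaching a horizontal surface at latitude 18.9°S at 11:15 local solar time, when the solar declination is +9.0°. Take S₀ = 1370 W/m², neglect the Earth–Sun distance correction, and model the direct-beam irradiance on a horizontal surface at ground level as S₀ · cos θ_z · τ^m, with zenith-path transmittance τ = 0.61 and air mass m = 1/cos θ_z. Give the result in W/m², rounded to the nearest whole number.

670 W/m²

Hour angle H = 15° × (11.25 − 12) = -11.25°.
cos θ_z = sin(-18.9°) sin(9.0°) + cos(-18.9°) cos(9.0°) cos(-11.25°) = -0.0507 + 0.9165 = 0.8658.
Air mass m = 1/cos θ_z = 1/0.8658 = 1.155; τ^m = 0.61^1.155 = 0.5650.
Surface direct beam = 1370 × 0.8658 × 0.5650 = 670.17 W/m².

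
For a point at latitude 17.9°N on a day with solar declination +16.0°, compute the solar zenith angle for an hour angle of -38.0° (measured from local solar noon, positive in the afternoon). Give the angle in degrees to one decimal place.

36.3°

cos θ_z = sin(17.9°) sin(16.0°) + cos(17.9°) cos(16.0°) cos(-38.00°) = 0.0847 + 0.7208 = 0.8055.
θ_z = arccos(0.8055) = 36.34°.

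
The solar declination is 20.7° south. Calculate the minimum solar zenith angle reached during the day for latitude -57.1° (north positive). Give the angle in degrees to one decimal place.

36.4°

At local solar noon the hour angle is zero, so the zenith angle is |φ − δ| = |-57.1° − (-20.7°)| = 36.4°.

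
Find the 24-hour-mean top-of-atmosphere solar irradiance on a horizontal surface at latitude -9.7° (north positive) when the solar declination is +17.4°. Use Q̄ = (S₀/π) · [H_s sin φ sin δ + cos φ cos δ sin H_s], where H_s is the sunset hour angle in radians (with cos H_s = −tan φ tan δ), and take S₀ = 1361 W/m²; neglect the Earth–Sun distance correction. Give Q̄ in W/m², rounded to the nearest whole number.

−tan φ tan δ = −(-0.1709)(0.3134) = 0.0536; H_s = arccos(0.0536) = 86.93°. In radians, H_s = 1.5172.
H_s sin φ sin δ = 1.5172 × -0.1685 × 0.2990 = -0.0764.
cos φ cos δ sin H_s = 0.9857 × 0.9542 × 0.9986 = 0.9392.
Q̄ = (1361/π) × (-0.0764 + 0.9392) = 433.22 × 0.8628 = 373.78 W/m².

374 W/m²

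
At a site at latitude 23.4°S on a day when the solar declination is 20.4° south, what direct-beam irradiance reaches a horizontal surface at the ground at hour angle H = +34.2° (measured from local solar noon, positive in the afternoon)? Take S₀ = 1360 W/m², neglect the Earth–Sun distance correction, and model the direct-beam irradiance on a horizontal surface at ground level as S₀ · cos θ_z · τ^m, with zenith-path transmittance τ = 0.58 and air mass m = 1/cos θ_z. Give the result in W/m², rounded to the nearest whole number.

609 W/m²

cos θ_z = sin φ sin δ + cos φ cos δ cos H = (-0.3971)(-0.3486) + (0.9178)(0.9373)(0.8271) = 0.8499.
Air mass m = 1/cos θ_z = 1/0.8499 = 1.177; τ^m = 0.58^1.177 = 0.5267.
Surface direct beam = 1360 × 0.8499 × 0.5267 = 608.79 W/m².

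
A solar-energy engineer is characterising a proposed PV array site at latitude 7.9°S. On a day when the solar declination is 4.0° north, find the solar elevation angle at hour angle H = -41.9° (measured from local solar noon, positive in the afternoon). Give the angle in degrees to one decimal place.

cos θ_z = sin φ sin δ + cos φ cos δ cos H = (-0.1374)(0.0698) + (0.9905)(0.9976)(0.7443) = 0.7259.
θ_z = arccos(0.7259) = 43.46°, so the elevation is 90° − 43.46° = 46.54°.

46.5°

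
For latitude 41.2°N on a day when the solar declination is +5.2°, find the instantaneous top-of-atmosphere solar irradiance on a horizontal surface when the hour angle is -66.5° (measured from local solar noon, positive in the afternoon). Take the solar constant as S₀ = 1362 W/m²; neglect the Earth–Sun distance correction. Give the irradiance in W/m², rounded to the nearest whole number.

cos θ_z = sin φ sin δ + cos φ cos δ cos H = (0.6587)(0.0906) + (0.7524)(0.9959)(0.3987) = 0.3584.
Top-of-atmosphere irradiance = S₀ cos θ_z = 1362 × 0.3584 = 488.14 W/m².

488 W/m²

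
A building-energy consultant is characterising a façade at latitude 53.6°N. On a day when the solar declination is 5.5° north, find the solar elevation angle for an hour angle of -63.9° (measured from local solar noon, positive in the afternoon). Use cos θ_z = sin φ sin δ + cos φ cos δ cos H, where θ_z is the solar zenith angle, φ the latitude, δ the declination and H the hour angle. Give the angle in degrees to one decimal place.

19.7°

cos θ_z = sin φ sin δ + cos φ cos δ cos H = (0.8049)(0.0958) + (0.5934)(0.9954)(0.4399) = 0.3369.
θ_z = arccos(0.3369) = 70.31°, so the elevation is 90° − 70.31° = 19.69°.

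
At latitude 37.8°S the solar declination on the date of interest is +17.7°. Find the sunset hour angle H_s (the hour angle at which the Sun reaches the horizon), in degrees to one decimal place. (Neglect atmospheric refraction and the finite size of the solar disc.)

75.7°

cos H_s = −tan(-37.8°) · tan(17.7°) = 0.2476, so H_s = arccos(0.2476) = 75.66°.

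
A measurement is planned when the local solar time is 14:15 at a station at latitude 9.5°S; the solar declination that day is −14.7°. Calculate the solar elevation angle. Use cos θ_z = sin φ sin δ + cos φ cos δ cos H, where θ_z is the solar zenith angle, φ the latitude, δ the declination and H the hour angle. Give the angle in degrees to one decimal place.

Hour angle H = 15° × (14.25 − 12) = 33.75°.
cos θ_z = sin φ sin δ + cos φ cos δ cos H = (-0.1650)(-0.2538) + (0.9863)(0.9673)(0.8315) = 0.8352.
θ_z = arccos(0.8352) = 33.36°, so the elevation is 90° − 33.36° = 56.64°.

56.6°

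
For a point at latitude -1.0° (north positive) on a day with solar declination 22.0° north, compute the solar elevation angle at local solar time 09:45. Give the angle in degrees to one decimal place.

Hour angle H = 15° × (9.75 − 12) = -33.75°.
cos θ_z = sin(-1.0°) sin(22.0°) + cos(-1.0°) cos(22.0°) cos(-33.75°) = -0.0065 + 0.7708 = 0.7643.
θ_z = arccos(0.7643) = 40.16°, so the elevation is 90° − 40.16° = 49.84°.

49.8°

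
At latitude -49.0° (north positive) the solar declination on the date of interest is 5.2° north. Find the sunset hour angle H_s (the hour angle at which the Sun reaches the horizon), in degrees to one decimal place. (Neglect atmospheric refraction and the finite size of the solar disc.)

84.0°

−tan φ tan δ = −(-1.1504)(0.0910) = 0.1047; H_s = arccos(0.1047) = 83.99°.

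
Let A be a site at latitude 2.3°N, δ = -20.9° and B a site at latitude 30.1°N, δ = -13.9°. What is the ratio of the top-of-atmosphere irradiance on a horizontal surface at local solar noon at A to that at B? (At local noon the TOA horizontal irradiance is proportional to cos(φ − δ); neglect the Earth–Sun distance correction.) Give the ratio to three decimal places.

A: cos θ_z = cos(2.3° − (-20.9°)) = 0.9191.
B: cos θ_z = cos(30.1° − (-13.9°)) = 0.7193.
Ratio A/B = 0.9191 / 0.7193 = 1.2778.

1.278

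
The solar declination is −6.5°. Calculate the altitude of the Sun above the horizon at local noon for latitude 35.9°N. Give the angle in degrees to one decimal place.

At local solar noon the hour angle is zero, so the elevation is 90° − |φ − δ| = 90° − |35.9° − (-6.5°)| = 90° − 42.4° = 47.6°.

47.6°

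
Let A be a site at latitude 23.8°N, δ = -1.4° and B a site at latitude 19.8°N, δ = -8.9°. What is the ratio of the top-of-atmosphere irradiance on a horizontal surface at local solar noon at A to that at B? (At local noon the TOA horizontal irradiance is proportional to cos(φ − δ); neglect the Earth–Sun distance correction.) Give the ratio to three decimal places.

A: cos θ_z = cos(23.8° − (-1.4°)) = 0.9048.
B: cos θ_z = cos(19.8° − (-8.9°)) = 0.8771.
Ratio A/B = 0.9048 / 0.8771 = 1.0316.

1.032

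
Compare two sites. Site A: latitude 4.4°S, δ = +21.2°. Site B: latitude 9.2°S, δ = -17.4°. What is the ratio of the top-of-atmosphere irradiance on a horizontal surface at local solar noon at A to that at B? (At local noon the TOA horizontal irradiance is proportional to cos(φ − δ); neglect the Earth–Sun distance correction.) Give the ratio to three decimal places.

A: cos θ_z = cos(-4.4° − (21.2°)) = 0.9018.
B: cos θ_z = cos(-9.2° − (-17.4°)) = 0.9898.
Ratio A/B = 0.9018 / 0.9898 = 0.9111.

0.911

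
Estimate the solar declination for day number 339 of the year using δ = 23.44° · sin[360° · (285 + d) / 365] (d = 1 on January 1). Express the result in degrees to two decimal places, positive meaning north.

-22.69°

360 × (285 + 339) / 365 = 615.452°; sin(615.452°) = -0.9679.
δ = 23.44 × -0.9679 = -22.688° ≈ -22.69°.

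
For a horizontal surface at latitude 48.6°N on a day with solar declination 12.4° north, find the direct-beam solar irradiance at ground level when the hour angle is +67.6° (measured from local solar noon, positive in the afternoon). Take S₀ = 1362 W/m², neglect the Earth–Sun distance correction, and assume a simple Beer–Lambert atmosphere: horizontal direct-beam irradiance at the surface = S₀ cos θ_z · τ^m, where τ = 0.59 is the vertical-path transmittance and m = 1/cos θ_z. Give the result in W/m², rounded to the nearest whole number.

152 W/m²

With φ = 48.6°, δ = 12.4°, H = 67.60°: sin φ sin δ = 0.1611, cos φ cos δ cos H = 0.2461, so cos θ_z = 0.4072.
Air mass m = 1/cos θ_z = 1/0.4072 = 2.456; τ^m = 0.59^2.456 = 0.2737.
Surface direct beam = 1362 × 0.4072 × 0.2737 = 151.80 W/m².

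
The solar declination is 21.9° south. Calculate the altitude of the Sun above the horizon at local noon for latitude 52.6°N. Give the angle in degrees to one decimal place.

15.5°

At local solar noon the hour angle is zero, so the elevation is 90° − |φ − δ| = 90° − |52.6° − (-21.9°)| = 90° − 74.5° = 15.5°.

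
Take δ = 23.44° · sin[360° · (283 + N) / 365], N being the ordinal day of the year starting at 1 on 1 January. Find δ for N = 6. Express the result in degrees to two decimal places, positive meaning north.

360 × (283 + 6) / 365 = 285.041°; sin(285.041°) = -0.9657.
δ = 23.44 × -0.9657 = -22.636° ≈ -22.64°.

-22.64°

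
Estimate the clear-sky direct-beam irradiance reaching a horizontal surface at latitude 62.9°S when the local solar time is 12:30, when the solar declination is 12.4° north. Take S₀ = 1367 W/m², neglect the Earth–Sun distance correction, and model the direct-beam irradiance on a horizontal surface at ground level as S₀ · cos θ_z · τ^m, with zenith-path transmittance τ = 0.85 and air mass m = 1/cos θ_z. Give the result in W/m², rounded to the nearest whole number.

178 W/m²

Hour angle H = 15° × (12.5 − 12) = 7.50°.
With φ = -62.9°, δ = 12.4°, H = 7.50°: sin φ sin δ = -0.1912, cos φ cos δ cos H = 0.4411, so cos θ_z = 0.2499.
Air mass m = 1/cos θ_z = 1/0.2499 = 4.002; τ^m = 0.85^4.002 = 0.5218.
Surface direct beam = 1367 × 0.2499 × 0.5218 = 178.25 W/m².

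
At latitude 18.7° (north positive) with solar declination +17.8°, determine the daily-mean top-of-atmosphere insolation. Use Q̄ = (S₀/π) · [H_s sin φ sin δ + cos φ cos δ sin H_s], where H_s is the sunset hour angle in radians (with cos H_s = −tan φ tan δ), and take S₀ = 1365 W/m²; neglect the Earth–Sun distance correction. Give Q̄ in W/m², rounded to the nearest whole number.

−tan φ tan δ = −(0.3385)(0.3211) = -0.1087; H_s = arccos(-0.1087) = 96.24°. In radians, H_s = 1.6797.
H_s sin φ sin δ = 1.6797 × 0.3206 × 0.3057 = 0.1646.
cos φ cos δ sin H_s = 0.9472 × 0.9521 × 0.9941 = 0.8965.
Q̄ = (1365/π) × (0.1646 + 0.8965) = 434.49 × 1.0611 = 461.04 W/m².

461 W/m²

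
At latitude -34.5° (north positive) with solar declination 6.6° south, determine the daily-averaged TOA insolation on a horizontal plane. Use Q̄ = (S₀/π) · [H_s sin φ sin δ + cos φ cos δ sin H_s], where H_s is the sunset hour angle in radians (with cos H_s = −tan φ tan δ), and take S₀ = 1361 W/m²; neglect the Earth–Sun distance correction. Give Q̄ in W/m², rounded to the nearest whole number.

400 W/m²

cos H_s = −tan(-34.5°) · tan(-6.6°) = -0.0795, so H_s = arccos(-0.0795) = 94.56°. In radians, H_s = 1.6504.
H_s sin φ sin δ = 1.6504 × -0.5664 × -0.1149 = 0.1074.
cos φ cos δ sin H_s = 0.8241 × 0.9934 × 0.9968 = 0.8160.
Q̄ = (1361/π) × (0.1074 + 0.8160) = 433.22 × 0.9234 = 400.04 W/m².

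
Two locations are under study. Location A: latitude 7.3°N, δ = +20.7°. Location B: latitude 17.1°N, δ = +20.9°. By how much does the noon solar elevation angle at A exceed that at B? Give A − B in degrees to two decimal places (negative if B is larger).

-9.60°

A: 90° − |7.3 − (20.7)| = 76.60°.
B: 90° − |17.1 − (20.9)| = 86.20°.
A − B = 76.60 − 86.20 = -9.60°.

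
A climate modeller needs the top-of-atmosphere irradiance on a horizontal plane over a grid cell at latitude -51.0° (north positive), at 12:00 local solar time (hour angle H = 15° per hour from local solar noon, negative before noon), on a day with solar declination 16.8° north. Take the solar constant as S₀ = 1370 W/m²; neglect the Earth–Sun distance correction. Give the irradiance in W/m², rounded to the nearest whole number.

Hour angle H = 15° × (12 − 12) = 0.00°.
cos θ_z = sin φ sin δ + cos φ cos δ cos H = (-0.7771)(0.2890) + (0.6293)(0.9573)(1.0000) = 0.3778.
Top-of-atmosphere irradiance = S₀ cos θ_z = 1370 × 0.3778 = 517.59 W/m².

518 W/m²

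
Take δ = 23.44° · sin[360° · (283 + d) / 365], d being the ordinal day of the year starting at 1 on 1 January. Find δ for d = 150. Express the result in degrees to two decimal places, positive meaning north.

+21.59°

360 × (283 + 150) / 365 = 427.068°; sin(427.068°) = 0.9210.
δ = 23.44 × 0.9210 = 21.588° ≈ +21.59°.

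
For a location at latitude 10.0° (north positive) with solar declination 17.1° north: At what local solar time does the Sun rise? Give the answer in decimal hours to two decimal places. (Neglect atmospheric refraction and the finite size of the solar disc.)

5.79 h

The sunset hour angle satisfies cos H_s = −tan φ tan δ = -0.0542, giving H_s = 93.11°.
Sunrise is at 12 − H_s/15 = 12 − 6.207 = 5.793 h local solar time.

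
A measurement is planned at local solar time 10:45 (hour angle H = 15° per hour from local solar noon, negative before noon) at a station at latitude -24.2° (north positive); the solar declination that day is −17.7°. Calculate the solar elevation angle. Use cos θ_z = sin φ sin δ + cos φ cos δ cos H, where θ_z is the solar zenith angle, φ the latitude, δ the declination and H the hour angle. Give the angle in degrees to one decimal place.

Hour angle H = 15° × (10.75 − 12) = -18.75°.
With φ = -24.2°, δ = -17.7°, H = -18.75°: sin φ sin δ = 0.1246, cos φ cos δ cos H = 0.8228, so cos θ_z = 0.9474.
θ_z = arccos(0.9474) = 18.67°, so the elevation is 90° − 18.67° = 71.33°.

71.3°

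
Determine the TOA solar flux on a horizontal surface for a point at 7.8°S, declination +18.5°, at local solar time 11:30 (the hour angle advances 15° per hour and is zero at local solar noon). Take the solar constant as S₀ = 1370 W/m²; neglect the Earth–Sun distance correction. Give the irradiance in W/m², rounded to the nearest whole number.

Hour angle H = 15° × (11.5 − 12) = -7.50°.
cos θ_z = sin(-7.8°) sin(18.5°) + cos(-7.8°) cos(18.5°) cos(-7.50°) = -0.0431 + 0.9315 = 0.8884.
Top-of-atmosphere irradiance = S₀ cos θ_z = 1370 × 0.8884 = 1217.11 W/m².

1217 W/m²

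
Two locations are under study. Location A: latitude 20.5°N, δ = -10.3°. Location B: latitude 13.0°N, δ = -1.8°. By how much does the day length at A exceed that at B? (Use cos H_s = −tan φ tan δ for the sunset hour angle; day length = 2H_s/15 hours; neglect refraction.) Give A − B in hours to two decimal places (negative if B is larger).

-0.46 h

A: H_s = arccos(−tan 20.5° · tan -10.3°) = 86.10°, so 2H_s/15 = 11.4800 h.
B: H_s = arccos(−tan 13.0° · tan -1.8°) = 89.58°, so 2H_s/15 = 11.9440 h.
A − B = 11.4800 − 11.9440 = -0.4640 h.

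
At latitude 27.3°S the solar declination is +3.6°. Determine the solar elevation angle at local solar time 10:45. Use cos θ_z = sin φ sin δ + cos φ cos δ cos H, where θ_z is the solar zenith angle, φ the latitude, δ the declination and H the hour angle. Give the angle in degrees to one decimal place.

54.2°

Hour angle H = 15° × (10.75 − 12) = -18.75°.
With φ = -27.3°, δ = 3.6°, H = -18.75°: sin φ sin δ = -0.0288, cos φ cos δ cos H = 0.8398, so cos θ_z = 0.8110.
θ_z = arccos(0.8110) = 35.81°, so the elevation is 90° − 35.81° = 54.19°.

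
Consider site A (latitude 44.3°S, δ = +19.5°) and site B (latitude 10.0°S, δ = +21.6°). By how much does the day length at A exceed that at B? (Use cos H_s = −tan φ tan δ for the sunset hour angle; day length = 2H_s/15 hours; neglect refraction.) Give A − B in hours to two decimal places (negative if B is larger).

-2.16 h

A: H_s = arccos(−tan -44.3° · tan 19.5°) = 69.78°, so 2H_s/15 = 9.3040 h.
B: H_s = arccos(−tan -10.0° · tan 21.6°) = 86.00°, so 2H_s/15 = 11.4667 h.
A − B = 9.3040 − 11.4667 = -2.1627 h.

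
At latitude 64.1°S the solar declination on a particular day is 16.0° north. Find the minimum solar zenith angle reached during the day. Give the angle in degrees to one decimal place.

80.1°

At local solar noon the hour angle is zero, so the zenith angle is |φ − δ| = |-64.1° − (16.0°)| = 80.1°.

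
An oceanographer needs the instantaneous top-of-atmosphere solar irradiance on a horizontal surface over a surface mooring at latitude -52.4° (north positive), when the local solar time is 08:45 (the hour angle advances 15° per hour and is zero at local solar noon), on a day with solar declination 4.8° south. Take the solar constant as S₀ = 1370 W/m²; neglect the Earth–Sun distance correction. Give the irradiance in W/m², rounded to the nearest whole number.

Hour angle H = 15° × (8.75 − 12) = -48.75°.
With φ = -52.4°, δ = -4.8°, H = -48.75°: sin φ sin δ = 0.0663, cos φ cos δ cos H = 0.4009, so cos θ_z = 0.4672.
Top-of-atmosphere irradiance = S₀ cos θ_z = 1370 × 0.4672 = 640.06 W/m².

640 W/m²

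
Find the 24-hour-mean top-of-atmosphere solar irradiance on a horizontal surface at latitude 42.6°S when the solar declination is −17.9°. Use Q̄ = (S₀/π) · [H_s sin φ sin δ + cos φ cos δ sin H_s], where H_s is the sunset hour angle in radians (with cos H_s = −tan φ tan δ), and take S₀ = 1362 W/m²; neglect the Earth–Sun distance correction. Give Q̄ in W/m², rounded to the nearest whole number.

cos H_s = −tan(-42.6°) · tan(-17.9°) = -0.2970, so H_s = arccos(-0.2970) = 107.28°. In radians, H_s = 1.8724.
H_s sin φ sin δ = 1.8724 × -0.6769 × -0.3074 = 0.3896.
cos φ cos δ sin H_s = 0.7361 × 0.9516 × 0.9549 = 0.6689.
Q̄ = (1362/π) × (0.3896 + 0.6689) = 433.54 × 1.0585 = 458.90 W/m².

459 W/m²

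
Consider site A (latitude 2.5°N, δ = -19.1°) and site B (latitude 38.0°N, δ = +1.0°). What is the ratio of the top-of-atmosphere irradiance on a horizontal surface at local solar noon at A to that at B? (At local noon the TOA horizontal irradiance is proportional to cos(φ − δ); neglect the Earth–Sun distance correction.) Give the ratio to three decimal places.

A: cos θ_z = cos(2.5° − (-19.1°)) = 0.9298.
B: cos θ_z = cos(38.0° − (1.0°)) = 0.7986.
Ratio A/B = 0.9298 / 0.7986 = 1.1643.

1.164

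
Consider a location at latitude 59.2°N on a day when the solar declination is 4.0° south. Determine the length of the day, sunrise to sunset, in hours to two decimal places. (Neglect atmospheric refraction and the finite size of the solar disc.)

11.10 hours

−tan φ tan δ = −(1.6775)(-0.0699) = 0.1173; H_s = arccos(0.1173) = 83.26°.
Day length = 2 H_s / 15° h⁻¹ = 166.52° / 15 = 11.101 h.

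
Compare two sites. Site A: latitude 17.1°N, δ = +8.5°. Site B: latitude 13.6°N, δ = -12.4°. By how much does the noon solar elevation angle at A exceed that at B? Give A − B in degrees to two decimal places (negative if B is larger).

A: 90° − |17.1 − (8.5)| = 81.40°.
B: 90° − |13.6 − (-12.4)| = 64.00°.
A − B = 81.40 − 64.00 = 17.40°.

+17.40°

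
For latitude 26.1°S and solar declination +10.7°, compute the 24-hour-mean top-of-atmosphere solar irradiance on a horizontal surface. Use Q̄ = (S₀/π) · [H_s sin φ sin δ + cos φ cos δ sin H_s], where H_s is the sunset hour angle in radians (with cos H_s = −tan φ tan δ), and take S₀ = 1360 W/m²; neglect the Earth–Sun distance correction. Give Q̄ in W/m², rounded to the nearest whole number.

328 W/m²

−tan φ tan δ = −(-0.4899)(0.1890) = 0.0926; H_s = arccos(0.0926) = 84.69°. In radians, H_s = 1.4781.
H_s sin φ sin δ = 1.4781 × -0.4399 × 0.1857 = -0.1207.
cos φ cos δ sin H_s = 0.8980 × 0.9826 × 0.9957 = 0.8786.
Q̄ = (1360/π) × (-0.1207 + 0.8786) = 432.90 × 0.7579 = 328.09 W/m².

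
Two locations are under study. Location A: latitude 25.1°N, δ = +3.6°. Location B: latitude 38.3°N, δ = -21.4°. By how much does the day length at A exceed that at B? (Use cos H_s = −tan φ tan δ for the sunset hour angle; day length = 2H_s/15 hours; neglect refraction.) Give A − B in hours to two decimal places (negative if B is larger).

A: H_s = arccos(−tan 25.1° · tan 3.6°) = 91.69°, so 2H_s/15 = 12.2253 h.
B: H_s = arccos(−tan 38.3° · tan -21.4°) = 71.97°, so 2H_s/15 = 9.5960 h.
A − B = 12.2253 − 9.5960 = 2.6293 h.

+2.63 h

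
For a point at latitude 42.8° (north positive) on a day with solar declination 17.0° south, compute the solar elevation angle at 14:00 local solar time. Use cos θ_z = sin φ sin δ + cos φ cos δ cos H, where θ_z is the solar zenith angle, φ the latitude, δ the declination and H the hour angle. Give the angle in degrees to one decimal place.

24.1°

Hour angle H = 15° × (14 − 12) = 30.00°.
cos θ_z = sin φ sin δ + cos φ cos δ cos H = (0.6794)(-0.2924) + (0.7337)(0.9563)(0.8660) = 0.4090.
θ_z = arccos(0.4090) = 65.86°, so the elevation is 90° − 65.86° = 24.14°.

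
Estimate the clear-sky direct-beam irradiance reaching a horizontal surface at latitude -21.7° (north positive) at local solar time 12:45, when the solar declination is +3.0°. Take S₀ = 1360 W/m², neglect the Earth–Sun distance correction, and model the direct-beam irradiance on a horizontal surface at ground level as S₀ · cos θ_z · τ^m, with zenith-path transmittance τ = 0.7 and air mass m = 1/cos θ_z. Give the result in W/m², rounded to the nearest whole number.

Hour angle H = 15° × (12.75 − 12) = 11.25°.
cos θ_z = sin φ sin δ + cos φ cos δ cos H = (-0.3697)(0.0523) + (0.9291)(0.9986)(0.9808) = 0.8907.
Air mass m = 1/cos θ_z = 1/0.8907 = 1.123; τ^m = 0.7^1.123 = 0.6700.
Surface direct beam = 1360 × 0.8907 × 0.6700 = 811.61 W/m².

812 W/m²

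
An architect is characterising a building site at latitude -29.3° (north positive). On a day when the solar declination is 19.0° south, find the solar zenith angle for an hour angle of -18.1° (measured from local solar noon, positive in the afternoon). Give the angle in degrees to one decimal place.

19.4°

With φ = -29.3°, δ = -19.0°, H = -18.10°: sin φ sin δ = 0.1593, cos φ cos δ cos H = 0.7838, so cos θ_z = 0.9431.
θ_z = arccos(0.9431) = 19.42°.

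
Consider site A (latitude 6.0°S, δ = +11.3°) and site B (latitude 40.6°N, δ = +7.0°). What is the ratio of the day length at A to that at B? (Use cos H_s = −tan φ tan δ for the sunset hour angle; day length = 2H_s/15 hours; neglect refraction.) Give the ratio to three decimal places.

A: H_s = arccos(−tan -6.0° · tan 11.3°) = 88.80°, so 2H_s/15 = 11.8400 h.
B: H_s = arccos(−tan 40.6° · tan 7.0°) = 96.04°, so 2H_s/15 = 12.8053 h.
Ratio A/B = 11.8400 / 12.8053 = 0.9246.

0.925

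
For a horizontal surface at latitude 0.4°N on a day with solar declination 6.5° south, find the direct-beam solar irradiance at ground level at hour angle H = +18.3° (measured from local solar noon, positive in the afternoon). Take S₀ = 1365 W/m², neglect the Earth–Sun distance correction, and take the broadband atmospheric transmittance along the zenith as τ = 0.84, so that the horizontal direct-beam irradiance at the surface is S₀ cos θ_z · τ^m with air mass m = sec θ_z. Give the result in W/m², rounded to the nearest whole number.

cos θ_z = sin(0.4°) sin(-6.5°) + cos(0.4°) cos(-6.5°) cos(18.30°) = -0.0008 + 0.9433 = 0.9425.
Air mass m = 1/cos θ_z = 1/0.9425 = 1.061; τ^m = 0.84^1.061 = 0.8311.
Surface direct beam = 1365 × 0.9425 × 0.8311 = 1069.22 W/m².

1069 W/m²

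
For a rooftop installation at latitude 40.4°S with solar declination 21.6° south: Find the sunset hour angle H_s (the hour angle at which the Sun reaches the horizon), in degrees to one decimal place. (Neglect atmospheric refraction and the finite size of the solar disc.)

109.7°

cos H_s = −tan(-40.4°) · tan(-21.6°) = -0.3370, so H_s = arccos(-0.3370) = 109.69°.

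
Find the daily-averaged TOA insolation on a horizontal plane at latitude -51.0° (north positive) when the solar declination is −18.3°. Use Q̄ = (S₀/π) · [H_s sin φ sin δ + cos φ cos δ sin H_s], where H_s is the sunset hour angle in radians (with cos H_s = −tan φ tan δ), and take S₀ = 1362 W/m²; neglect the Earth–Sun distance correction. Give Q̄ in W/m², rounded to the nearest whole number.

447 W/m²

−tan φ tan δ = −(-1.2349)(-0.3307) = -0.4084; H_s = arccos(-0.4084) = 114.10°. In radians, H_s = 1.9914.
H_s sin φ sin δ = 1.9914 × -0.7771 × -0.3140 = 0.4859.
cos φ cos δ sin H_s = 0.6293 × 0.9494 × 0.9128 = 0.5454.
Q̄ = (1362/π) × (0.4859 + 0.5454) = 433.54 × 1.0313 = 447.11 W/m².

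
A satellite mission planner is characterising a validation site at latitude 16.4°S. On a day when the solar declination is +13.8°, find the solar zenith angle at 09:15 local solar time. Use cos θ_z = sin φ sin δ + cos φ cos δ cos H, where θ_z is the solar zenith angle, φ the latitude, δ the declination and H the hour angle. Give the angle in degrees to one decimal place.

50.7°

Hour angle H = 15° × (9.25 − 12) = -41.25°.
With φ = -16.4°, δ = 13.8°, H = -41.25°: sin φ sin δ = -0.0673, cos φ cos δ cos H = 0.7004, so cos θ_z = 0.6331.
θ_z = arccos(0.6331) = 50.72°.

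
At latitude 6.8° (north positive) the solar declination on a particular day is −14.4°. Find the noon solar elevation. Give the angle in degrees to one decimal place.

68.8°

At local solar noon the hour angle is zero, so the elevation is 90° − |φ − δ| = 90° − |6.8° − (-14.4°)| = 90° − 21.2° = 68.8°.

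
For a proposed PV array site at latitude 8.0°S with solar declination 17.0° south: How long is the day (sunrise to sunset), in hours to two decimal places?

The sunset hour angle satisfies cos H_s = −tan φ tan δ = -0.0430, giving H_s = 92.46°.
Day length = 2 H_s / 15° h⁻¹ = 184.92° / 15 = 12.328 h.

12.33 hours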